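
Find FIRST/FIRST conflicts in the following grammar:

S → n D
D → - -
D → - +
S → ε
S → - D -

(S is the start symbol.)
Productions for S:
  S → n D: FIRST = { 'n' }
  S → ε: FIRST = { ε }
  S → - D -: FIRST = { '-' }
Productions for D:
  D → - -: FIRST = { '-' }
  D → - +: FIRST = { '-' }

Conflict for D: D → - - and D → - +
  Overlap: { '-' }

Answer: Yes. D → '-' '-' / D → '-' '+' on { '-' }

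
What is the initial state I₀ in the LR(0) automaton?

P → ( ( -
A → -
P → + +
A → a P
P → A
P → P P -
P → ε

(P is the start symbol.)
{ [A → . -], [A → . a P], [P → . ( ( -], [P → . + +], [P → . A], [P → . P P -], [P → .], [P' → . P] }

First, augment the grammar with P' → P
I₀ = CLOSURE({ [P' → . P] }):
  [P' → . P] has the dot before P: add [P → . ( ( -], [P → . + +], [P → . A], [P → . P P -], [P → .]
  [P → . A] has the dot before A: add [A → . -], [A → . a P]
No further items can be added.

I₀ = { [A → . -], [A → . a P], [P → . ( ( -], [P → . + +], [P → . A], [P → . P P -], [P → .], [P' → . P] }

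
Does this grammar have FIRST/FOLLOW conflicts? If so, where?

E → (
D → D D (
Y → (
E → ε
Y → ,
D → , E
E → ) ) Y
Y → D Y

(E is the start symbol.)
A FIRST/FOLLOW conflict occurs when a non-terminal N has a nullable alternative N → β (β ⇒* ε) and another alternative N → α with FIRST(α) ∩ FOLLOW(N) ≠ ∅: on such a lookahead the parser cannot decide between expanding α and letting N vanish via β.

Nullable non-terminals: E.

E: nullable alternative(s) E → ε; FOLLOW(E) = { $, '(', ',' }
  E → (: FIRST \ {ε} = { '(' } — overlaps FOLLOW(E) on { '(' }: CONFLICT
  E → ε: FIRST \ {ε} = { } — this is the only nullable alternative, skip
  E → ) ) Y: FIRST \ {ε} = { ')' } — disjoint from FOLLOW(E)

D, Y have no nullable alternative, so no FIRST/FOLLOW check is needed there.

So the grammar has 1 FIRST/FOLLOW conflict (marked CONFLICT above).

Answer: Yes. E → '(' with FOLLOW(E) on { '(' }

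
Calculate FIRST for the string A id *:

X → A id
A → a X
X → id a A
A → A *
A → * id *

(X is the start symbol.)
FIRST sets of the non-terminals involved (from the grammar, by fixed-point iteration):
  FIRST(A) = { '*', 'a' }

To compute FIRST(A id *), process the symbols left to right:
Symbol A is a non-terminal. Add FIRST(A) \ {ε} = { '*', 'a' }
A is not nullable (ε ∉ FIRST(A)), so stop here.
FIRST(A id *) = { '*', 'a' }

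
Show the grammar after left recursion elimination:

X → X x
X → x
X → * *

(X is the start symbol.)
X → x X'
X → * * X'
X' → x X'
X' → ε

X is directly left-recursive. The standard transformation for
  A → A α₁ | ... | A α_m | β₁ | ... | β_n
is
  A  → β₁ A' | ... | β_n A'
  A' → α₁ A' | ... | α_m A' | ε

X → x becomes X → x X'
X → * * becomes X → * * X'
X → X x becomes X' → x X'
Add X' → ε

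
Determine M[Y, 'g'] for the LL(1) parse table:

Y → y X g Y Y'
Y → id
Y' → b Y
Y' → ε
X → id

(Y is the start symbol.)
Empty (error entry)

To find M[Y, 'g'], we find productions for Y where 'g' is in the predict set (PREDICT(N → α) = (FIRST(α) \ {ε}) ∪ (FOLLOW(N) if α ⇒* ε)).

Y → y X g Y Y': PREDICT = { 'y' }
Y → id: PREDICT = { 'id' }

M[Y, 'g'] is empty (no production applies)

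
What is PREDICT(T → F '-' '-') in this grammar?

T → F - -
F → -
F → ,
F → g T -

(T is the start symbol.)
PREDICT(T → F '-' '-') = (FIRST(RHS) \ {ε}) ∪ (FOLLOW(T) if ε ∈ FIRST(RHS), i.e. RHS ⇒* ε)
FIRST(F) = { ',', '-', 'g' }
FIRST(F '-' '-') = { ',', '-', 'g' }
ε ∉ FIRST(F '-' '-'), so FOLLOW(T) is not added.
PREDICT(T → F '-' '-') = { ',', '-', 'g' }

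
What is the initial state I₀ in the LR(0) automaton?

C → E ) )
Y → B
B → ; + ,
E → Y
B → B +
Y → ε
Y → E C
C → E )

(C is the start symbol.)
{ [B → . ; + ,], [B → . B +], [C → . E ) )], [C → . E )], [C' → . C], [E → . Y], [Y → . B], [Y → . E C], [Y → .] }

First, augment the grammar with C' → C
I₀ = CLOSURE({ [C' → . C] }):
  [C' → . C] has the dot before C: add [C → . E ) )], [C → . E )]
  [C → . E ) )] has the dot before E: add [E → . Y]
  [E → . Y] has the dot before Y: add [Y → . B], [Y → .], [Y → . E C]
  [Y → . B] has the dot before B: add [B → . ; + ,], [B → . B +]
No further items can be added.

I₀ = { [B → . ; + ,], [B → . B +], [C → . E ) )], [C → . E )], [C' → . C], [E → . Y], [Y → . B], [Y → . E C], [Y → .] }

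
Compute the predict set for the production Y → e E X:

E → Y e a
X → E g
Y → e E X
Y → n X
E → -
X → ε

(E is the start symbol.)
{ 'e' }

PREDICT(Y → e E X) = (FIRST(RHS) \ {ε}) ∪ (FOLLOW(Y) if ε ∈ FIRST(RHS), i.e. RHS ⇒* ε)
FIRST(e E X) = { 'e' }
ε ∉ FIRST(e E X), so FOLLOW(Y) is not added.
PREDICT(Y → e E X) = { 'e' }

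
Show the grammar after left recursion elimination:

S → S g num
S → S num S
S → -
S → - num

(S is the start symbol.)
S → - S'
S → - num S'
S' → g num S'
S' → num S S'
S' → ε

S is directly left-recursive. The standard transformation for
  A → A α₁ | ... | A α_m | β₁ | ... | β_n
is
  A  → β₁ A' | ... | β_n A'
  A' → α₁ A' | ... | α_m A' | ε

S → - becomes S → - S'
S → - num becomes S → - num S'
S → S g num becomes S' → g num S'
S → S num S becomes S' → num S S'
Add S' → ε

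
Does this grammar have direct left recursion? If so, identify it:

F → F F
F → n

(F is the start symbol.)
Yes, F is left-recursive

Direct left recursion occurs when N → N α for some non-terminal N (the right-hand side begins with the left-hand side itself).

F → F F: LEFT RECURSIVE (starts with F)
F → n: starts with n

The grammar has direct left recursion on: F.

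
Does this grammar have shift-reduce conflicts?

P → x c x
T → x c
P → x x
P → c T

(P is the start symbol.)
No shift-reduce conflicts

A shift-reduce conflict occurs when an LR(0) state has both:
  - a complete (reduce) item [A → α .] (dot at the end), and
  - a shift item [B → β . c γ] (dot before a terminal).

Augment with P' → P and build the canonical LR(0) collection (I0 = CLOSURE({[P' → . P]}), then GOTO on every symbol after a dot until no new states appear). It has 10 states:
  I0: { [P → . c T], [P → . x c x], [P → . x x], [P' → . P] }  — shift
  I1: { [P' → P .] }  — accept
  I2: { [P → c . T], [T → . x c] }  — shift
  I3: { [P → x . c x], [P → x . x] }  — shift
  I4: { [P → x c . x] }  — shift
  I5: { [P → x x .] }  — reduce
  I6: { [P → x c x .] }  — reduce
  I7: { [P → c T .] }  — reduce
  I8: { [T → x . c] }  — shift
  I9: { [T → x c .] }  — reduce

No state contains both a complete item and a shift item.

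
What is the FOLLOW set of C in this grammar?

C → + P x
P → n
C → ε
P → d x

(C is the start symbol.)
C is the start symbol, so $ ∈ FOLLOW(C).
C does not occur on any right-hand side.

Taking the union: FOLLOW(C) = { $ }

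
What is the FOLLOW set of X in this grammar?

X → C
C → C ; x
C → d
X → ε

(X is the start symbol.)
{ $ }

X is the start symbol, so $ ∈ FOLLOW(X).
X does not occur on any right-hand side.

Taking the union: FOLLOW(X) = { $ }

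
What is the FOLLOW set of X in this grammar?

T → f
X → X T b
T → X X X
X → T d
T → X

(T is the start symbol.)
{ $, 'b', 'd', 'f' }

To compute FOLLOW(X), find every occurrence of X on a right-hand side N → α X β: add FIRST(β) \ {ε}, and if β is empty or nullable also add FOLLOW(N). Iterate to a fixed point.

In X → X T b: X is followed by T b, add FIRST(T b) \ {ε} = { 'f' }
In T → X X X: X is followed by X X, add FIRST(X X) \ {ε} = { 'f' }
In T → X X X: X is followed by X, add FIRST(X) \ {ε} = { 'f' }
In T → X X X: X is at the end, add FOLLOW(T)
In T → X: X is at the end, add FOLLOW(T)

The FOLLOW sets referred to above (computed the same way, to a fixed point):
  FOLLOW(T) = { $, 'b', 'd' }

Taking the union: FOLLOW(X) = { $, 'b', 'd', 'f' }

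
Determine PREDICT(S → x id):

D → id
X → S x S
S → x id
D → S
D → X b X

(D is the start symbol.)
PREDICT(S → x id) = (FIRST(RHS) \ {ε}) ∪ (FOLLOW(S) if ε ∈ FIRST(RHS), i.e. RHS ⇒* ε)
FIRST(x id) = { 'x' }
ε ∉ FIRST(x id), so FOLLOW(S) is not added.
PREDICT(S → x id) = { 'x' }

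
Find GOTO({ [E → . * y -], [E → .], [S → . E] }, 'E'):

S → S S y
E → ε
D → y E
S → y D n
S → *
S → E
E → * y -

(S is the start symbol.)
GOTO(I, 'E') = CLOSURE({ [A → αX.β] : [A → α.Xβ] ∈ I, X = 'E' })

Items with dot before 'E', with the dot advanced:
  [S → . E] → [S → E .]
Closure adds nothing (no advanced item has the dot before a non-terminal).

GOTO = { [S → E .] }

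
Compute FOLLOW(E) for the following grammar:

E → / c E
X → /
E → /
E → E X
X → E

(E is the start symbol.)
To compute FOLLOW(E), find every occurrence of E on a right-hand side N → α E β: add FIRST(β) \ {ε}, and if β is empty or nullable also add FOLLOW(N). Iterate to a fixed point.

E is the start symbol, so $ ∈ FOLLOW(E).
In E → / c E: E is at the end; this adds FOLLOW(E) to itself — nothing new
In E → E X: E is followed by X, add FIRST(X) \ {ε} = { '/' }
In X → E: E is at the end, add FOLLOW(X)

The FOLLOW sets referred to above (computed the same way, to a fixed point):
  FOLLOW(X) = { $, '/' }

Taking the union: FOLLOW(E) = { $, '/' }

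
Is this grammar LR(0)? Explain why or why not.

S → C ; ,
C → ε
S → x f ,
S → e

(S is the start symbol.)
A grammar is LR(0) if no state in the canonical LR(0) collection has:
  - both a shift item (dot before a terminal) and a complete item (shift-reduce conflict), or
  - two or more complete items (reduce-reduce conflict; the accept item [S' → S .] counts as a complete item here).

Augment with S' → S and build the canonical LR(0) collection (I0 = CLOSURE({[S' → . S]}), then GOTO on every symbol after a dot until no new states appear). It has 9 states:
  I0: { [C → .], [S → . C ; ,], [S → . e], [S → . x f ,], [S' → . S] }  — shift, reduce
  I1: { [S → C . ; ,] }  — shift
  I2: { [S' → S .] }  — accept
  I3: { [S → e .] }  — reduce
  I4: { [S → x . f ,] }  — shift
  I5: { [S → x f . ,] }  — shift
  I6: { [S → x f , .] }  — reduce
  I7: { [S → C ; . ,] }  — shift
  I8: { [S → C ; , .] }  — reduce

Conflict in state I0:
  Shift-reduce conflict between [C → .] and [S → . e]
So the grammar is NOT LR(0).

Answer: No. Shift-reduce conflict between [C → .] and [S → . e]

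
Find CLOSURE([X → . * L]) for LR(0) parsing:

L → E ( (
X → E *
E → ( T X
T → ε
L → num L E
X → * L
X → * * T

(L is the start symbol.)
To compute CLOSURE, for each item [A → α.Bβ] where B is a non-terminal, add [B → .γ] for all productions B → γ; repeat for the newly added items until nothing changes.

Start with: [X → . * L]
The dot precedes the terminal '*', so nothing is added.

CLOSURE = { [X → . * L] }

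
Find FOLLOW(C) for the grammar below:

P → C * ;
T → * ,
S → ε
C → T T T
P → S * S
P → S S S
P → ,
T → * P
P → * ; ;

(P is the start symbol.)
To compute FOLLOW(C), find every occurrence of C on a right-hand side N → α C β: add FIRST(β) \ {ε}, and if β is empty or nullable also add FOLLOW(N). Iterate to a fixed point.

In P → C * ;: C is followed by '*' ';', add FIRST('*' ';') \ {ε} = { '*' }

Taking the union: FOLLOW(C) = { '*' }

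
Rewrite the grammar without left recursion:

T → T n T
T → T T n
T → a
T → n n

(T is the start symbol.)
T → a T'
T → n n T'
T' → n T T'
T' → T n T'
T' → ε

T is directly left-recursive. The standard transformation for
  A → A α₁ | ... | A α_m | β₁ | ... | β_n
is
  A  → β₁ A' | ... | β_n A'
  A' → α₁ A' | ... | α_m A' | ε

T → a becomes T → a T'
T → n n becomes T → n n T'
T → T n T becomes T' → n T T'
T → T T n becomes T' → T n T'
Add T' → ε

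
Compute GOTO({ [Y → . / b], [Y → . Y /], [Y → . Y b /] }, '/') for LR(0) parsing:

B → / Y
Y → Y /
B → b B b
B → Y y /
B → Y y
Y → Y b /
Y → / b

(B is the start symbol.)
{ [Y → / . b] }

GOTO(I, '/') = CLOSURE({ [A → αX.β] : [A → α.Xβ] ∈ I, X = '/' })

Items with dot before '/', with the dot advanced:
  [Y → . / b] → [Y → / . b]
Closure adds nothing (no advanced item has the dot before a non-terminal).

GOTO = { [Y → / . b] }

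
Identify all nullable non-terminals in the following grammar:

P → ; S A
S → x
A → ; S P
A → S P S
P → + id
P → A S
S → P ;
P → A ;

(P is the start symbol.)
None

There are no ε-productions, so no non-terminal can derive ε.
No non-terminals are nullable.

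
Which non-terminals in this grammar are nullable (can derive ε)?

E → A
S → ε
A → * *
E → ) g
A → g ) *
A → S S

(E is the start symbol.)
{ 'A', 'E', 'S' }

A non-terminal is nullable if it can derive ε (the empty string): either it has an ε-production, or it has a production whose right-hand side consists entirely of nullable non-terminals.

ε-productions: S → ε
So S is immediately nullable.
A → S S: every symbol on the right is nullable, so A is nullable too.
E → A: every symbol on the right is nullable, so E is nullable too.
Every non-terminal is now nullable.
Nullable = { 'A', 'E', 'S' }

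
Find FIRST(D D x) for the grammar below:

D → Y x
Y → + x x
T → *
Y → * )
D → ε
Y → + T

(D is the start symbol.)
{ '*', '+', 'x' }

FIRST sets of the non-terminals involved (from the grammar, by fixed-point iteration):
  FIRST(D) = { '*', '+', ε }

To compute FIRST(D D x), process the symbols left to right:
Symbol D is a non-terminal. Add FIRST(D) \ {ε} = { '*', '+' }
D is nullable (ε ∈ FIRST(D)), continue to the next symbol.
Symbol D is a non-terminal. Add FIRST(D) \ {ε} = { '*', '+' }
D is nullable (ε ∈ FIRST(D)), continue to the next symbol.
Symbol x is a terminal. Add 'x' and stop.
FIRST(D D x) = { '*', '+', 'x' }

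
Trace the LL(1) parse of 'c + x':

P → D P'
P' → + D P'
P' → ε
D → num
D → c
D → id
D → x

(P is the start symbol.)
Stack is shown with the top on the left.

Stack     Input    Action
-------------------------
P $       c + x $  output P → D P'
D P' $    c + x $  output D → c
c P' $    c + x $  match 'c'
P' $      + x $    output P' → + D P'
+ D P' $  + x $    match '+'
D P' $    x $      output D → x
x P' $    x $      match 'x'
P' $      $        output P' → ε
$         $        accept

The string is accepted.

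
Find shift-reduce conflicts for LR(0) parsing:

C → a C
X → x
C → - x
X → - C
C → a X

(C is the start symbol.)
A shift-reduce conflict occurs when an LR(0) state has both:
  - a complete (reduce) item [A → α .] (dot at the end), and
  - a shift item [B → β . c γ] (dot before a terminal).

Augment with C' → C and build the canonical LR(0) collection (I0 = CLOSURE({[C' → . C]}), then GOTO on every symbol after a dot until no new states appear). It has 10 states:
  I0: { [C → . - x], [C → . a C], [C → . a X], [C' → . C] }  — shift
  I1: { [C → - . x] }  — shift
  I2: { [C' → C .] }  — accept
  I3: { [C → . - x], [C → . a C], [C → . a X], [C → a . C], [C → a . X], [X → . - C], [X → . x] }  — shift
  I4: { [C → - . x], [C → . - x], [C → . a C], [C → . a X], [X → - . C] }  — shift
  I5: { [C → a C .] }  — reduce
  I6: { [C → a X .] }  — reduce
  I7: { [X → x .] }  — reduce
  I8: { [X → - C .] }  — reduce
  I9: { [C → - x .] }  — reduce

No state contains both a complete item and a shift item.

Answer: No shift-reduce conflicts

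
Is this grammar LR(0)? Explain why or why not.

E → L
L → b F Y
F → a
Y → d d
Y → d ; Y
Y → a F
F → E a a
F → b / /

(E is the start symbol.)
A grammar is LR(0) if no state in the canonical LR(0) collection has:
  - both a shift item (dot before a terminal) and a complete item (shift-reduce conflict), or
  - two or more complete items (reduce-reduce conflict; the accept item [E' → E .] counts as a complete item here).

Augment with E' → E and build the canonical LR(0) collection (I0 = CLOSURE({[E' → . E]}), then GOTO on every symbol after a dot until no new states appear). It has 19 states:
  I0: { [E → . L], [E' → . E], [L → . b F Y] }  — shift
  I1: { [E' → E .] }  — accept
  I2: { [E → L .] }  — reduce
  I3: { [E → . L], [F → . E a a], [F → . a], [F → . b / /], [L → . b F Y], [L → b . F Y] }  — shift
  I4: { [F → E . a a] }  — shift
  I5: { [L → b F . Y], [Y → . a F], [Y → . d ; Y], [Y → . d d] }  — shift
  I6: { [F → a .] }  — reduce
  I7: { [E → . L], [F → . E a a], [F → . a], [F → . b / /], [F → b . / /], [L → . b F Y], [L → b . F Y] }  — shift
  I8: { [F → b / . /] }  — shift
  I9: { [F → b / / .] }  — reduce
  I10: { [L → b F Y .] }  — reduce
  I11: { [E → . L], [F → . E a a], [F → . a], [F → . b / /], [L → . b F Y], [Y → a . F] }  — shift
  I12: { [Y → d . ; Y], [Y → d . d] }  — shift
  I13: { [Y → . a F], [Y → . d ; Y], [Y → . d d], [Y → d ; . Y] }  — shift
  I14: { [Y → d d .] }  — reduce
  I15: { [Y → d ; Y .] }  — reduce
  I16: { [Y → a F .] }  — reduce
  I17: { [F → E a . a] }  — shift
  I18: { [F → E a a .] }  — reduce

Every state is either a pure shift/goto state or contains exactly one complete item and nothing to shift — no conflicts. The grammar is LR(0).

Answer: Yes, the grammar is LR(0)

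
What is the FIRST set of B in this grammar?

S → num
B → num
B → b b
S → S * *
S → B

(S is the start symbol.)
To compute FIRST(B), examine every production with B on the left-hand side, reading each right-hand side left to right until a non-nullable symbol is reached.

From B → num:
  - num is a terminal: add 'num' and stop
From B → b b:
  - b is a terminal: add 'b' and stop

Collecting: FIRST(B) = { 'b', 'num' }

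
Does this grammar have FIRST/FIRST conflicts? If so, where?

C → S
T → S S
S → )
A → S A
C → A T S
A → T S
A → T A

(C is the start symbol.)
A FIRST/FIRST conflict occurs when two productions N → α and N → β for the same non-terminal have FIRST(α) ∩ FIRST(β) ≠ ∅ (with ε ∈ FIRST of a nullable right-hand side, so two nullable alternatives also conflict).

FIRST sets of the non-terminals at (or reachable through a nullable prefix from) the front of some alternative:
  FIRST(S) = { ')' }
  FIRST(A) = { ')' }
  FIRST(T) = { ')' }

Productions for C:
  C → S: FIRST = { ')' }
  C → A T S: FIRST = { ')' }
Productions for A:
  A → S A: FIRST = { ')' }
  A → T S: FIRST = { ')' }
  A → T A: FIRST = { ')' }
T, S have only one production, so no FIRST/FIRST conflict is possible there.

Conflict for C: C → S and C → A T S
  Overlap: { ')' }
Conflict for A: A → S A and A → T S
  Overlap: { ')' }
Conflict for A: A → S A and A → T A
  Overlap: { ')' }
Conflict for A: A → T S and A → T A
  Overlap: { ')' }

Answer: Yes. C → S / C → A T S on { ')' }; A → S A / A → T S on { ')' }; A → S A / A → T A on { ')' }; A → T S / A → T A on { ')' }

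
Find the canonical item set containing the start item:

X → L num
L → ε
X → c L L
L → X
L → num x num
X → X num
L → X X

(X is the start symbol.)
{ [L → . X X], [L → . X], [L → . num x num], [L → .], [X → . L num], [X → . X num], [X → . c L L], [X' → . X] }

First, augment the grammar with X' → X
I₀ = CLOSURE({ [X' → . X] }):
  [X' → . X] has the dot before X: add [X → . L num], [X → . c L L], [X → . X num]
  [X → . L num] has the dot before L: add [L → .], [L → . X], [L → . num x num], [L → . X X]
No further items can be added.

I₀ = { [L → . X X], [L → . X], [L → . num x num], [L → .], [X → . L num], [X → . X num], [X → . c L L], [X' → . X] }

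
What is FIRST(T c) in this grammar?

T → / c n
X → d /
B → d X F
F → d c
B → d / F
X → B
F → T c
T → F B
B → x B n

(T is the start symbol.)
{ '/', 'd' }

FIRST sets of the non-terminals involved (from the grammar, by fixed-point iteration):
  FIRST(T) = { '/', 'd' }

To compute FIRST(T c), process the symbols left to right:
Symbol T is a non-terminal. Add FIRST(T) \ {ε} = { '/', 'd' }
T is not nullable (ε ∉ FIRST(T)), so stop here.
FIRST(T c) = { '/', 'd' }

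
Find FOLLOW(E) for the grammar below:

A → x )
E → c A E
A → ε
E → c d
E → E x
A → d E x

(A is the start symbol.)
In E → c A E: E is at the end; this adds FOLLOW(E) to itself — nothing new
In E → E x: E is followed by x, add FIRST(x) \ {ε} = { 'x' }
In A → d E x: E is followed by x, add FIRST(x) \ {ε} = { 'x' }

Taking the union: FOLLOW(E) = { 'x' }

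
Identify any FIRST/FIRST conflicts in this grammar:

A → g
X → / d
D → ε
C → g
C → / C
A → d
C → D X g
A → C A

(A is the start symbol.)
Yes. A → g / A → C A on { 'g' }; C → '/' C / C → D X g on { '/' }

A FIRST/FIRST conflict occurs when two productions N → α and N → β for the same non-terminal have FIRST(α) ∩ FIRST(β) ≠ ∅ (with ε ∈ FIRST of a nullable right-hand side, so two nullable alternatives also conflict).

FIRST sets of the non-terminals at (or reachable through a nullable prefix from) the front of some alternative:
  FIRST(C) = { '/', 'g' }
  FIRST(D) = { ε }
  FIRST(X) = { '/' }

Productions for A:
  A → g: FIRST = { 'g' }
  A → d: FIRST = { 'd' }
  A → C A: FIRST = { '/', 'g' }
Productions for C:
  C → g: FIRST = { 'g' }
  C → / C: FIRST = { '/' }
  C → D X g: FIRST = { '/' }
X, D have only one production, so no FIRST/FIRST conflict is possible there.

Conflict for A: A → g and A → C A
  Overlap: { 'g' }
Conflict for C: C → / C and C → D X g
  Overlap: { '/' }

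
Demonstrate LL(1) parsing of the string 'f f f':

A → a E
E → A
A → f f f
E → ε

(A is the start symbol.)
Stack is shown with the top on the left.

Stack    Input    Action
------------------------
A $      f f f $  output A → f f f
f f f $  f f f $  match 'f'
f f $    f f $    match 'f'
f $      f $      match 'f'
$        $        accept

The string is accepted.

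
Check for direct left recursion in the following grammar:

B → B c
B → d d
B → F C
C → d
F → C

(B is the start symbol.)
B → B c: LEFT RECURSIVE (starts with B)
B → d d: starts with d
B → F C: starts with F
C → d: starts with d
F → C: starts with C

The grammar has direct left recursion on: B.

Answer: Yes, B is left-recursive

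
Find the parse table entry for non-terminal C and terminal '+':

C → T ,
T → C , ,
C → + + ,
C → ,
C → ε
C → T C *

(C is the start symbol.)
C → T ,, C → + + ,, C → T C *

To find M[C, '+'], we find productions for C where '+' is in the predict set (PREDICT(N → α) = (FIRST(α) \ {ε}) ∪ (FOLLOW(N) if α ⇒* ε)).

Relevant sets:
  FIRST(T) = { '+', ',' }
  FOLLOW(C) = { $, '*', ',' }

C → T ,: PREDICT = { '+', ',' }
  '+' is in predict set, so this production goes in M[C, '+']
C → + + ,: PREDICT = { '+' }
  '+' is in predict set, so this production goes in M[C, '+']
C → ,: PREDICT = { ',' }
C → ε: PREDICT = { $, '*', ',' }
C → T C *: PREDICT = { '+', ',' }
  '+' is in predict set, so this production goes in M[C, '+']

M[C, '+'] = C → T ,, C → + + ,, C → T C *  (a multiply-defined cell — the grammar is not LL(1))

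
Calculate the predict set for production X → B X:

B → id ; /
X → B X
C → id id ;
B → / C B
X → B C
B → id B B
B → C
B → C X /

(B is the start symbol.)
PREDICT(X → B X) = (FIRST(RHS) \ {ε}) ∪ (FOLLOW(X) if ε ∈ FIRST(RHS), i.e. RHS ⇒* ε)
FIRST(B) = { '/', 'id' }
FIRST(B X) = { '/', 'id' }
ε ∉ FIRST(B X), so FOLLOW(X) is not added.
PREDICT(X → B X) = { '/', 'id' }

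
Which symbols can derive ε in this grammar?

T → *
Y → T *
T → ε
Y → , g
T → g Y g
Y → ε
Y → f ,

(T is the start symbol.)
{ 'T', 'Y' }

A non-terminal is nullable if it can derive ε (the empty string): either it has an ε-production, or it has a production whose right-hand side consists entirely of nullable non-terminals.

ε-productions: T → ε, Y → ε
So T, Y are immediately nullable.
Every non-terminal is now nullable.
Nullable = { 'T', 'Y' }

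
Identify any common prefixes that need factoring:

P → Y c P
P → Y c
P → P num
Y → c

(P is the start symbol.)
Yes, P has productions with common prefix 'Y c'

Left-factoring is needed when two productions for the same non-terminal
share a common prefix on the right-hand side.

Productions for P:
  P → Y c P
  P → Y c
  P → P num

Found common prefix 'Y c' in productions for P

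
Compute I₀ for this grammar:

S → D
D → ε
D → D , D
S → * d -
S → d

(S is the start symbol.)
{ [D → . D , D], [D → .], [S → . * d -], [S → . D], [S → . d], [S' → . S] }

First, augment the grammar with S' → S
I₀ = CLOSURE({ [S' → . S] }):
  [S' → . S] has the dot before S: add [S → . D], [S → . * d -], [S → . d]
  [S → . D] has the dot before D: add [D → .], [D → . D , D]
No further items can be added.

I₀ = { [D → . D , D], [D → .], [S → . * d -], [S → . D], [S → . d], [S' → . S] }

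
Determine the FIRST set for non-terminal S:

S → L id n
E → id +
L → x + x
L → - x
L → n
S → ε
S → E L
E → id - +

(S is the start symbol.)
FIRST sets of the other non-terminals involved (by the same procedure, iterated to a fixed point):
  FIRST(L) = { '-', 'n', 'x' }
  FIRST(E) = { 'id' }

From S → L id n:
  - L is a non-terminal: add FIRST(L) \ {ε} = { '-', 'n', 'x' }
    L is not nullable, so stop
From S → ε:
  - ε-production, so ε ∈ FIRST(S)
From S → E L:
  - E is a non-terminal: add FIRST(E) \ {ε} = { 'id' }
    E is not nullable, so stop

Collecting: FIRST(S) = { '-', 'id', 'n', 'x', ε }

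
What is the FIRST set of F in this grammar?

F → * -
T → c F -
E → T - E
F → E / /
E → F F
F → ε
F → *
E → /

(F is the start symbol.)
FIRST sets of the other non-terminals involved (by the same procedure, iterated to a fixed point):
  FIRST(E) = { '*', '/', 'c', ε }

From F → * -:
  - '*' is a terminal: add '*' and stop
From F → E / /:
  - E is a non-terminal: add FIRST(E) \ {ε} = { '*', '/', 'c' }
    E is nullable, so continue to the next symbol
  - '/' is a terminal: add '/' and stop
From F → ε:
  - ε-production, so ε ∈ FIRST(F)
From F → *:
  - '*' is a terminal: add '*' and stop

Collecting: FIRST(F) = { '*', '/', 'c', ε }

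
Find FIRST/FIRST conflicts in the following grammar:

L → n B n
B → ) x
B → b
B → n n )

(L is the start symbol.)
No FIRST/FIRST conflicts.

Productions for B:
  B → ) x: FIRST = { ')' }
  B → b: FIRST = { 'b' }
  B → n n ): FIRST = { 'n' }
L has only one production, so no FIRST/FIRST conflict is possible there.

All alternatives of each non-terminal have pairwise disjoint FIRST sets.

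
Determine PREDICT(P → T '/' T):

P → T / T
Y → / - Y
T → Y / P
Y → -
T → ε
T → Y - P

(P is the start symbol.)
{ '-', '/' }

PREDICT(P → T '/' T) = (FIRST(RHS) \ {ε}) ∪ (FOLLOW(P) if ε ∈ FIRST(RHS), i.e. RHS ⇒* ε)
FIRST(T) = { '-', '/', ε }
FIRST(T '/' T) = { '-', '/' }
ε ∉ FIRST(T '/' T), so FOLLOW(P) is not added.
PREDICT(P → T '/' T) = { '-', '/' }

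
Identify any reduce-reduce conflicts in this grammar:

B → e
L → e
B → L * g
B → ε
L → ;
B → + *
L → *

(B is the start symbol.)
Augment with B' → B and build the canonical LR(0) collection (I0 = CLOSURE({[B' → . B]}), then GOTO on every symbol after a dot until no new states appear). It has 10 states:
  I0: { [B → . + *], [B → . L * g], [B → . e], [B → .], [B' → . B], [L → . *], [L → . ;], [L → . e] }  — shift, reduce
  I1: { [L → * .] }  — reduce
  I2: { [B → + . *] }  — shift
  I3: { [L → ; .] }  — reduce
  I4: { [B' → B .] }  — accept
  I5: { [B → L . * g] }  — shift
  I6: { [B → e .], [L → e .] }  — 2 reduces
  I7: { [B → L * . g] }  — shift
  I8: { [B → L * g .] }  — reduce
  I9: { [B → + * .] }  — reduce

I6 contains complete items [B → e .], [L → e .] — reduce-reduce conflict.

Answer: Yes — I6: [B → e .] vs [L → e .]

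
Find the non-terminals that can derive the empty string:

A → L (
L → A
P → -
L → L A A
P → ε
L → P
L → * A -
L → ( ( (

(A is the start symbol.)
ε-productions: P → ε
So P is immediately nullable.
L → P: every symbol on the right is nullable, so L is nullable too.
No further non-terminal can be added: every production for the remaining non-terminals contains a terminal or a non-nullable non-terminal.
Nullable = { 'L', 'P' }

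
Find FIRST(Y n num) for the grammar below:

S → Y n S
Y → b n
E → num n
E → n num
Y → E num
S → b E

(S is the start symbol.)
FIRST sets of the non-terminals involved (from the grammar, by fixed-point iteration):
  FIRST(Y) = { 'b', 'n', 'num' }

To compute FIRST(Y n num), process the symbols left to right:
Symbol Y is a non-terminal. Add FIRST(Y) \ {ε} = { 'b', 'n', 'num' }
Y is not nullable (ε ∉ FIRST(Y)), so stop here.
FIRST(Y n num) = { 'b', 'n', 'num' }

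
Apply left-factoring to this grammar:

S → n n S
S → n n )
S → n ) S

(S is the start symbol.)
S → n S'
S' → n S''
S'' → S
S'' → )
S' → ) S

Left-factoring transforms A → αβ₁ | αβ₂ into A → αA' and A' → β₁ | β₂
(α is the longest common prefix among the alternatives). Repeat until
no nonterminal has two alternatives with a common prefix.

Round 1: S has alternatives sharing prefix 'n'. Introduce S': S → n S'
  Add: S' → n S
  Add: S' → n )
  Add: S' → ) S

Round 2: S' has alternatives sharing prefix 'n'. Introduce S'': S' → n S''
  Add: S'' → S
  Add: S'' → )

No remaining common prefixes — done.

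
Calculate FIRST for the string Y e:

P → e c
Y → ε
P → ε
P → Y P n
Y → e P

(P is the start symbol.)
FIRST sets of the non-terminals involved (from the grammar, by fixed-point iteration):
  FIRST(Y) = { 'e', ε }

To compute FIRST(Y e), process the symbols left to right:
Symbol Y is a non-terminal. Add FIRST(Y) \ {ε} = { 'e' }
Y is nullable (ε ∈ FIRST(Y)), continue to the next symbol.
Symbol e is a terminal. Add 'e' and stop.
FIRST(Y e) = { 'e' }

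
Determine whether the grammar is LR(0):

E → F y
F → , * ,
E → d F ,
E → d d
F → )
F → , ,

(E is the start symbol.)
Yes, the grammar is LR(0)

A grammar is LR(0) if no state in the canonical LR(0) collection has:
  - both a shift item (dot before a terminal) and a complete item (shift-reduce conflict), or
  - two or more complete items (reduce-reduce conflict; the accept item [E' → E .] counts as a complete item here).

Augment with E' → E and build the canonical LR(0) collection (I0 = CLOSURE({[E' → . E]}), then GOTO on every symbol after a dot until no new states appear). It has 13 states:
  I0: { [E → . F y], [E → . d F ,], [E → . d d], [E' → . E], [F → . )], [F → . , * ,], [F → . , ,] }  — shift
  I1: { [F → ) .] }  — reduce
  I2: { [F → , . * ,], [F → , . ,] }  — shift
  I3: { [E' → E .] }  — accept
  I4: { [E → F . y] }  — shift
  I5: { [E → d . F ,], [E → d . d], [F → . )], [F → . , * ,], [F → . , ,] }  — shift
  I6: { [E → d F . ,] }  — shift
  I7: { [E → d d .] }  — reduce
  I8: { [E → d F , .] }  — reduce
  I9: { [E → F y .] }  — reduce
  I10: { [F → , * . ,] }  — shift
  I11: { [F → , , .] }  — reduce
  I12: { [F → , * , .] }  — reduce

Every state is either a pure shift/goto state or contains exactly one complete item and nothing to shift — no conflicts. The grammar is LR(0).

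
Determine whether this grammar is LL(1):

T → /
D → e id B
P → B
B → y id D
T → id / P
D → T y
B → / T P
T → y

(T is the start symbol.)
Yes, the grammar is LL(1).

A grammar is LL(1) if for each non-terminal N with multiple productions, the predict sets of those productions are pairwise disjoint, where PREDICT(N → α) = (FIRST(α) \ {ε}) ∪ (FOLLOW(N) if α ⇒* ε).

Relevant sets:
  FIRST(T) = { '/', 'id', 'y' }

For T:
  PREDICT(T → '/') = { '/' }
  PREDICT(T → id '/' P) = { 'id' }
  PREDICT(T → y) = { 'y' }
For D:
  PREDICT(D → e id B) = { 'e' }
  PREDICT(D → T y) = { '/', 'id', 'y' }
For B:
  PREDICT(B → y id D) = { 'y' }
  PREDICT(B → '/' T P) = { '/' }
P has a single production, so nothing to check there.

All predict sets are disjoint. The grammar IS LL(1).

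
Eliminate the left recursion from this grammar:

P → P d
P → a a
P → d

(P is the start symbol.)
P is directly left-recursive. The standard transformation for
  A → A α₁ | ... | A α_m | β₁ | ... | β_n
is
  A  → β₁ A' | ... | β_n A'
  A' → α₁ A' | ... | α_m A' | ε

P → a a becomes P → a a P'
P → d becomes P → d P'
P → P d becomes P' → d P'
Add P' → ε

Resulting grammar:
P → a a P'
P → d P'
P' → d P'
P' → ε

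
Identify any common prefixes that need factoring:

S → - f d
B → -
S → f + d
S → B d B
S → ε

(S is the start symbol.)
No, left-factoring is not needed

Left-factoring is needed when two productions for the same non-terminal
share a common prefix on the right-hand side.

Productions for S:
  S → - f d
  S → f + d
  S → B d B
  S → ε

No common prefixes found.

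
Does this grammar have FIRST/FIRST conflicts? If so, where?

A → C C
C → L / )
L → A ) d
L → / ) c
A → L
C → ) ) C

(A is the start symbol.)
FIRST sets of the non-terminals at (or reachable through a nullable prefix from) the front of some alternative:
  FIRST(C) = { ')', '/' }
  FIRST(L) = { ')', '/' }
  FIRST(A) = { ')', '/' }

Productions for A:
  A → C C: FIRST = { ')', '/' }
  A → L: FIRST = { ')', '/' }
Productions for C:
  C → L / ): FIRST = { ')', '/' }
  C → ) ) C: FIRST = { ')' }
Productions for L:
  L → A ) d: FIRST = { ')', '/' }
  L → / ) c: FIRST = { '/' }

Conflict for A: A → C C and A → L
  Overlap: { ')', '/' }
Conflict for C: C → L / ) and C → ) ) C
  Overlap: { ')' }
Conflict for L: L → A ) d and L → / ) c
  Overlap: { '/' }

Answer: Yes. A → C C / A → L on { ')', '/' }; C → L '/' ')' / C → ')' ')' C on { ')' }; L → A ')' d / L → '/' ')' c on { '/' }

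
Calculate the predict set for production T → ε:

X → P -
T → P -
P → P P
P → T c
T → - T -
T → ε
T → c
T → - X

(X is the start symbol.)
PREDICT(T → ε) = (FIRST(RHS) \ {ε}) ∪ (FOLLOW(T) if ε ∈ FIRST(RHS), i.e. RHS ⇒* ε)
The right-hand side is ε (FIRST(ε) = { ε }), so the predict set is FOLLOW(T) = { '-', 'c' }
PREDICT(T → ε) = { '-', 'c' }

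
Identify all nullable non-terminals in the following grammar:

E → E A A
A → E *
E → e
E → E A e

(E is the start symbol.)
A non-terminal is nullable if it can derive ε (the empty string): either it has an ε-production, or it has a production whose right-hand side consists entirely of nullable non-terminals.

There are no ε-productions, so no non-terminal can derive ε.
No non-terminals are nullable.

Answer: None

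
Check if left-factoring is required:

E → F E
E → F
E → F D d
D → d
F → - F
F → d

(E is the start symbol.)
Left-factoring is needed when two productions for the same non-terminal
share a common prefix on the right-hand side.

Productions for E:
  E → F E
  E → F
  E → F D d
Productions for F:
  F → - F
  F → d

Found common prefix 'F' in productions for E

Answer: Yes, E has productions with common prefix 'F'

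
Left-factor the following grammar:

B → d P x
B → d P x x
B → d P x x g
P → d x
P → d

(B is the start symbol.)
B → d P x B'
B' → ε
B' → x B''
B'' → ε
B'' → g
P → d P'
P' → x
P' → ε

Left-factoring transforms A → αβ₁ | αβ₂ into A → αA' and A' → β₁ | β₂
(α is the longest common prefix among the alternatives). Repeat until
no nonterminal has two alternatives with a common prefix.

Round 1: B has alternatives sharing prefix 'd P x'. Introduce B': B → d P x B'
  Add: B' → ε
  Add: B' → x
  Add: B' → x g

Round 2: B' has alternatives sharing prefix 'x'. Introduce B'': B' → x B''
  Add: B'' → ε
  Add: B'' → g

Round 3: P has alternatives sharing prefix 'd'. Introduce P': P → d P'
  Add: P' → x
  Add: P' → ε

No remaining common prefixes — done.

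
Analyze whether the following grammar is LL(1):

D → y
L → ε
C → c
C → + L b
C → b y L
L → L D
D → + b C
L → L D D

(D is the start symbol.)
No. Predict set conflict for L: { '+', 'y' }

Relevant sets:
  FIRST(L) = { '+', 'y', ε }
  FIRST(D) = { '+', 'y' }
  FOLLOW(L) = { $, '+', 'b', 'y' }

For D:
  PREDICT(D → y) = { 'y' }
  PREDICT(D → '+' b C) = { '+' }
For L:
  PREDICT(L → ε) = { $, '+', 'b', 'y' }
  PREDICT(L → L D) = { '+', 'y' }
  PREDICT(L → L D D) = { '+', 'y' }
For C:
  PREDICT(C → c) = { 'c' }
  PREDICT(C → '+' L b) = { '+' }
  PREDICT(C → b y L) = { 'b' }

Conflict found: Predict set conflict for L: { '+', 'y' }
The grammar is NOT LL(1).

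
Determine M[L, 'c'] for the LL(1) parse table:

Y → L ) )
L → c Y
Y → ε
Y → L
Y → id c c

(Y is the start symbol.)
To find M[L, 'c'], we find productions for L where 'c' is in the predict set (PREDICT(N → α) = (FIRST(α) \ {ε}) ∪ (FOLLOW(N) if α ⇒* ε)).

L → c Y: PREDICT = { 'c' }
  'c' is in predict set, so this production goes in M[L, 'c']

M[L, 'c'] = L → c Y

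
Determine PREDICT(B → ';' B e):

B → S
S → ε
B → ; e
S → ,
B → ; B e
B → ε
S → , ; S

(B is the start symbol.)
{ ';' }

PREDICT(B → ';' B e) = (FIRST(RHS) \ {ε}) ∪ (FOLLOW(B) if ε ∈ FIRST(RHS), i.e. RHS ⇒* ε)
FIRST(';' B e) = { ';' }
ε ∉ FIRST(';' B e), so FOLLOW(B) is not added.
PREDICT(B → ';' B e) = { ';' }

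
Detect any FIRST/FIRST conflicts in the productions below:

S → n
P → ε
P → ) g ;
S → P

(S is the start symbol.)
No FIRST/FIRST conflicts.

A FIRST/FIRST conflict occurs when two productions N → α and N → β for the same non-terminal have FIRST(α) ∩ FIRST(β) ≠ ∅ (with ε ∈ FIRST of a nullable right-hand side, so two nullable alternatives also conflict).

FIRST sets of the non-terminals at (or reachable through a nullable prefix from) the front of some alternative:
  FIRST(P) = { ')', ε }

Productions for S:
  S → n: FIRST = { 'n' }
  S → P: FIRST = { ')', ε }
Productions for P:
  P → ε: FIRST = { ε }
  P → ) g ;: FIRST = { ')' }

All alternatives of each non-terminal have pairwise disjoint FIRST sets.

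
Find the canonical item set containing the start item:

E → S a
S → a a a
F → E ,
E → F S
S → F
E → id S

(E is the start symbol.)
First, augment the grammar with E' → E
I₀ = CLOSURE({ [E' → . E] }):
  [E' → . E] has the dot before E: add [E → . S a], [E → . F S], [E → . id S]
  [E → . S a] has the dot before S: add [S → . a a a], [S → . F]
  [E → . F S] has the dot before F: add [F → . E ,]
No further items can be added.

I₀ = { [E → . F S], [E → . S a], [E → . id S], [E' → . E], [F → . E ,], [S → . F], [S → . a a a] }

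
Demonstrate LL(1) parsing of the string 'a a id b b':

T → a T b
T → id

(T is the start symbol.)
Stack is shown with the top on the left.

Stack      Input         Action
-------------------------------
T $        a a id b b $  output T → a T b
a T b $    a a id b b $  match 'a'
T b $      a id b b $    output T → a T b
a T b b $  a id b b $    match 'a'
T b b $    id b b $      output T → id
id b b $   id b b $      match 'id'
b b $      b b $         match 'b'
b $        b $           match 'b'
$          $             accept

The string is accepted.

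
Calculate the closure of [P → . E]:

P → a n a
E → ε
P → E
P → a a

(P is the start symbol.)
To compute CLOSURE, for each item [A → α.Bβ] where B is a non-terminal, add [B → .γ] for all productions B → γ; repeat for the newly added items until nothing changes.

Start with: [P → . E]
  [P → . E] has the dot before E: add [E → .]
No further items can be added.

CLOSURE = { [E → .], [P → . E] }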